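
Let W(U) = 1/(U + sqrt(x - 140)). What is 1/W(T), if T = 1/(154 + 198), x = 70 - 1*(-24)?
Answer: 1/352 + I*sqrt(46) ≈ 0.0028409 + 6.7823*I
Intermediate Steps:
x = 94 (x = 70 + 24 = 94)
T = 1/352 ≈ 0.0028409
W(U) = 1/(U + I*sqrt(46)) (W(U) = 1/(U + sqrt(94 - 140)) = 1/(U + sqrt(-46)) = 1/(U + I*sqrt(46)))
1/W(T) = 1/(1/(1/352 + I*sqrt(46))) = 1/352 + I*sqrt(46)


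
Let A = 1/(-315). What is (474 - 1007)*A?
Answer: 533/315 ≈ 1.6921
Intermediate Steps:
A = -1/315 ≈ -0.0031746
(474 - 1007)*A = (474 - 1007)*(-1/315) = -533*(-1/315) = 533/315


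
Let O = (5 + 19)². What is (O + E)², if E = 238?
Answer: 662596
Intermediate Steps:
O = 576 (O = 24² = 576)
(O + E)² = (576 + 238)² = 814² = 662596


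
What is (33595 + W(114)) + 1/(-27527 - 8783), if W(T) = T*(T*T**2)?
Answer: 6133834175409/36310 ≈ 1.6893e+8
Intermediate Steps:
W(T) = T**4 (W(T) = T*T**3 = T**4)
(33595 + W(114)) + 1/(-27527 - 8783) = (33595 + 114**4) + 1/(-27527 - 8783) = (33595 + 168896016) + 1/(-36310) = 168929611 - 1/36310 = 6133834175409/36310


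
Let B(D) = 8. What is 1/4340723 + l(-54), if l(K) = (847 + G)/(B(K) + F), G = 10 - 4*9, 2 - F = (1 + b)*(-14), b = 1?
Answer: 3563733621/164947474 ≈ 21.605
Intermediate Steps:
F = 30 (F = 2 - (1 + 1)*(-14) = 2 - 2*(-14) = 2 - 1*(-28) = 2 + 28 = 30)
G = -26 (G = 10 - 36 = -26)
l(K) = 821/38 (l(K) = (847 - 26)/(8 + 30) = 821/38)
1/4340723 + l(-54) = 1/4340723 + 821/38 = 3563733621/164947474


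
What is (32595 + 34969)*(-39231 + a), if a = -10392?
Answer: -3352728372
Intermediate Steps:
(32595 + 34969)*(-39231 + a) = (32595 + 34969)*(-39231 - 10392) = 67564*(-49623) = -3352728372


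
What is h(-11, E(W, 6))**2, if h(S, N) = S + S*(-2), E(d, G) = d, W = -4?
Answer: 121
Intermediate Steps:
h(S, N) = -S (h(S, N) = S - 2*S = -S)
h(-11, E(W, 6))**2 = (-1*(-11))**2 = 11**2 = 121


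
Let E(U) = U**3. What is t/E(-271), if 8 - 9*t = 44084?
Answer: 14692/59707533 ≈ 0.00024607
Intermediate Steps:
t = -14692/3 (t = 8/9 - 1/9*44084 = 8/9 - 44084/9 = -14692/3 ≈ -4897.3)
t/E(-271) = -14692/(3*((-271)**3)) = -14692/3/(-19902511) = -14692/3*(-1/19902511) = 14692/59707533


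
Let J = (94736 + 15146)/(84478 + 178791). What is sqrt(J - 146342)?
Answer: 2*I*sqrt(2535754493469301)/263269 ≈ 382.55*I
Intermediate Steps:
J = 109882/263269 ≈ 0.41738
sqrt(J - 146342) = sqrt(109882/263269 - 146342) = sqrt(-38527202116/263269) = 2*I*sqrt(2535754493469301)/263269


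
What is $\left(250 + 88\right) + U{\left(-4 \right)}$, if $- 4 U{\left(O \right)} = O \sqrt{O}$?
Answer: $338 + 2 i \approx 338.0 + 2.0 i$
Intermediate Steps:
$U{\left(O \right)} = - \frac{O^{\frac{3}{2}}}{4}$ ($U{\left(O \right)} = - \frac{O \sqrt{O}}{4} = - \frac{O^{\frac{3}{2}}}{4}$)
$\left(250 + 88\right) + U{\left(-4 \right)} = \left(250 + 88\right) - \frac{\left(-4\right)^{\frac{3}{2}}}{4} = 338 - \frac{\left(-8\right) i}{4} = 338 + 2 i$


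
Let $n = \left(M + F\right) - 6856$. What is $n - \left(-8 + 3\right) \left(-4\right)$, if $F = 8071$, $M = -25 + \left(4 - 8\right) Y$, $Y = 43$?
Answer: $998$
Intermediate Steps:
$M = -197$ ($M = -25 + \left(4 - 8\right) 43 = -25 - 172 = -197$)
$n = 1018$ ($n = \left(-197 + 8071\right) - 6856 = 7874 - 6856 = 1018$)
$n - \left(-8 + 3\right) \left(-4\right) = 1018 - \left(-8 + 3\right) \left(-4\right) = 1018 - \left(-5\right) \left(-4\right) = 1018 - 20 = 998$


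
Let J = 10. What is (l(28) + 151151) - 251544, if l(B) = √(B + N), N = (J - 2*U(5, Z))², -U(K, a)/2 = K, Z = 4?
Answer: -100393 + 4*√58 ≈ -1.0036e+5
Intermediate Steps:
U(K, a) = -2*K
N = 900 (N = (10 - (-4)*5)² = (10 - 2*(-10))² = (10 + 20)² = 30² = 900)
l(B) = √(900 + B) (l(B) = √(B + 900) = √(900 + B))
(l(28) + 151151) - 251544 = (√(900 + 28) + 151151) - 251544 = (√928 + 151151) - 251544 = (4*√58 + 151151) - 251544 = (151151 + 4*√58) - 251544 = -100393 + 4*√58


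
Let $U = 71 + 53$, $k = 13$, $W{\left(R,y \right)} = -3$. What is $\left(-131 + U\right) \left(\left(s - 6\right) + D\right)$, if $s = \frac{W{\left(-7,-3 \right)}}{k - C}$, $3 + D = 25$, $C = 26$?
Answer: $- \frac{1477}{13} \approx -113.62$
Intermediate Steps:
$D = 22$ ($D = -3 + 25 = 22$)
$U = 124$
$s = \frac{3}{13}$ ($s = - \frac{3}{13 - 26} = - \frac{3}{-13} = \left(-3\right) \left(- \frac{1}{13}\right) = \frac{3}{13} \approx 0.23077$)
$\left(-131 + U\right) \left(\left(s - 6\right) + D\right) = \left(-131 + 124\right) \left(\left(\frac{3}{13} - 6\right) + 22\right) = - 7 \left(- \frac{75}{13} + 22\right) = \left(-7\right) \frac{211}{13} = - \frac{1477}{13}$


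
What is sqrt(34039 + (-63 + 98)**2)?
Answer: 8*sqrt(551) ≈ 187.79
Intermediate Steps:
sqrt(34039 + (-63 + 98)**2) = sqrt(34039 + 35**2) = sqrt(34039 + 1225) = sqrt(35264) = 8*sqrt(551)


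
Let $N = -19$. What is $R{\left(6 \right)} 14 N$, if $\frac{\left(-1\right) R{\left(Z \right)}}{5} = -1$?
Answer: $-1330$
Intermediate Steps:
$R{\left(Z \right)} = 5$ ($R{\left(Z \right)} = \left(-5\right) \left(-1\right) = 5$)
$R{\left(6 \right)} 14 N = 5 \cdot 14 \left(-19\right) = 70 \left(-19\right) = -1330$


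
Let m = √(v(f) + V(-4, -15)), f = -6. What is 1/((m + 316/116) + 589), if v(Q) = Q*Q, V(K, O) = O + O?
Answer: 82940/49076759 - 841*√6/294460554 ≈ 0.0016830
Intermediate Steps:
V(K, O) = 2*O
v(Q) = Q²
m = √6 (m = √((-6)² + 2*(-15)) = √(36 - 30) = √6 ≈ 2.4495)
1/((m + 316/116) + 589) = 1/((√6 + 316/116) + 589) = 1/((√6 + 316*(1/116)) + 589) = 1/((√6 + 79/29) + 589) = 1/((79/29 + √6) + 589) = 1/(17160/29 + √6)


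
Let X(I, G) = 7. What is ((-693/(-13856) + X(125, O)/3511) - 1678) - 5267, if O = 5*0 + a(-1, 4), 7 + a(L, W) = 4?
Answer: -337860719005/48648416 ≈ -6944.9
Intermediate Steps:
a(L, W) = -3 (a(L, W) = -7 + 4 = -3)
O = -3 (O = 5*0 - 3 = 0 - 3 = -3)
((-693/(-13856) + X(125, O)/3511) - 1678) - 5267 = ((-693/(-13856) + 7/3511) - 1678) - 5267 = ((-693*(-1/13856) + 7*(1/3511)) - 1678) - 5267 = ((693/13856 + 7/3511) - 1678) - 5267 = (2530115/48648416 - 1678) - 5267 = -81629511933/48648416 - 5267 = -337860719005/48648416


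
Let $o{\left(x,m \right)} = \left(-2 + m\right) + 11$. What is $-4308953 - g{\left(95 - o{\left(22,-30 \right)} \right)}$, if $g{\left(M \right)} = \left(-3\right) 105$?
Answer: $-4308638$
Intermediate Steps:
$o{\left(x,m \right)} = 9 + m$
$g{\left(M \right)} = -315$
$-4308953 - g{\left(95 - o{\left(22,-30 \right)} \right)} = -4308953 - -315 = -4308953 + 315 = -4308638$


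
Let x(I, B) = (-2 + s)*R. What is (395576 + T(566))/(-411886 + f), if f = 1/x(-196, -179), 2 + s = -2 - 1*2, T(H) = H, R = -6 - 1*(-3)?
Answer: -9507408/9885263 ≈ -0.96178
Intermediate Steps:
R = -3 (R = -6 + 3 = -3)
s = -6 (s = -2 + (-2 - 1*2) = -2 + (-2 - 2) = -2 - 4 = -6)
x(I, B) = 24 (x(I, B) = (-2 - 6)*(-3) = -8*(-3) = 24)
f = 1/24 ≈ 0.041667
(395576 + T(566))/(-411886 + f) = (395576 + 566)/(-411886 + 1/24) = 396142/(-9885263/24) = 396142*(-24/9885263) = -9507408/9885263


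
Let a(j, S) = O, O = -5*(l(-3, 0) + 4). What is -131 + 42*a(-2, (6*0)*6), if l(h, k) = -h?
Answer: -1601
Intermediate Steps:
O = -35 (O = -5*(-1*(-3) + 4) = -5*(3 + 4) = -5*7 = -35)
a(j, S) = -35
-131 + 42*a(-2, (6*0)*6) = -131 + 42*(-35) = -131 - 1470 = -1601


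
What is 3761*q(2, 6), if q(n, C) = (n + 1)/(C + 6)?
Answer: 3761/4 ≈ 940.25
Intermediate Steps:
q(n, C) = (1 + n)/(6 + C)
3761*q(2, 6) = 3761*((1 + 2)/(6 + 6)) = 3761*(3/12) = 3761*((1/12)*3) = 3761*(¼) = 3761/4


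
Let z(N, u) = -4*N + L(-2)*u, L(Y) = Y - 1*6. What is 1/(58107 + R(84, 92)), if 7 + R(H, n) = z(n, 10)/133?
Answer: 19/1103836 ≈ 1.7213e-5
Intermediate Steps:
L(Y) = -6 + Y (L(Y) = Y - 6 = -6 + Y)
z(N, u) = -8*u - 4*N (z(N, u) = -4*N + (-6 - 2)*u = -4*N - 8*u = -8*u - 4*N)
R(H, n) = -1011/133 - 4*n/133 (R(H, n) = -7 + (-8*10 - 4*n)/133 = -7 + (-80 - 4*n)*(1/133) = -7 + (-80/133 - 4*n/133) = -1011/133 - 4*n/133)
1/(58107 + R(84, 92)) = 1/(58107 + (-1011/133 - 4/133*92)) = 1/(58107 + (-1011/133 - 368/133)) = 1/(58107 - 197/19) = 1/(1103836/19) = 19/1103836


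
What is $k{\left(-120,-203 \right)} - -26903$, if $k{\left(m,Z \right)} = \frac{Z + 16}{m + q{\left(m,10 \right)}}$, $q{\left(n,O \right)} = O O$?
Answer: $\frac{538247}{20} \approx 26912.0$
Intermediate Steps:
$q{\left(n,O \right)} = O^{2}$
$k{\left(m,Z \right)} = \frac{16 + Z}{100 + m}$ ($k{\left(m,Z \right)} = \frac{Z + 16}{m + 10^{2}} = \frac{16 + Z}{m + 100} = \frac{16 + Z}{100 + m}$)
$k{\left(-120,-203 \right)} - -26903 = \frac{16 - 203}{100 - 120} - -26903 = \frac{1}{-20} \left(-187\right) + 26903 = \left(- \frac{1}{20}\right) \left(-187\right) + 26903 = \frac{187}{20} + 26903 = \frac{538247}{20}$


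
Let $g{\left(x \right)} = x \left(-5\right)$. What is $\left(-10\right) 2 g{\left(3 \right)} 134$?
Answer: $40200$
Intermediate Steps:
$g{\left(x \right)} = - 5 x$
$\left(-10\right) 2 g{\left(3 \right)} 134 = \left(-10\right) 2 \left(\left(-5\right) 3\right) 134 = \left(-20\right) \left(-15\right) 134 = 300 \cdot 134 = 40200$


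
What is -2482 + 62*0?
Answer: -2482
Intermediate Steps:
-2482 + 62*0 = -2482 + 0 = -2482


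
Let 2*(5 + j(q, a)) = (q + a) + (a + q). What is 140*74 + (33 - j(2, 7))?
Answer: 10389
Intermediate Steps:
j(q, a) = -5 + a + q (j(q, a) = -5 + ((q + a) + (a + q))/2 = -5 + ((a + q) + (a + q))/2 = -5 + (2*a + 2*q)/2 = -5 + (a + q) = -5 + a + q)
140*74 + (33 - j(2, 7)) = 140*74 + (33 - (-5 + 7 + 2)) = 10360 + (33 - 1*4) = 10360 + (33 - 4) = 10360 + 29 = 10389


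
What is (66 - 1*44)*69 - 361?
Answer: 1157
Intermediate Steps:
(66 - 1*44)*69 - 361 = (66 - 44)*69 - 361 = 22*69 - 361 = 1518 - 361 = 1157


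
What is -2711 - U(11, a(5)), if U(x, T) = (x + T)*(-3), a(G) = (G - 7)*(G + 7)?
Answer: -2750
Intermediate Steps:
a(G) = (-7 + G)*(7 + G)
U(x, T) = -3*T - 3*x (U(x, T) = (T + x)*(-3) = -3*T - 3*x)
-2711 - U(11, a(5)) = -2711 - (-3*(-49 + 5**2) - 3*11) = -2711 - (-3*(-49 + 25) - 33) = -2711 - (-3*(-24) - 33) = -2711 - (72 - 33) = -2711 - 1*39 = -2711 - 39 = -2750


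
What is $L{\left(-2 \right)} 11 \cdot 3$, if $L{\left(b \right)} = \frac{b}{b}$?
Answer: $33$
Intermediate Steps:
$L{\left(b \right)} = 1$
$L{\left(-2 \right)} 11 \cdot 3 = 1 \cdot 11 \cdot 3 = 11 \cdot 3 = 33$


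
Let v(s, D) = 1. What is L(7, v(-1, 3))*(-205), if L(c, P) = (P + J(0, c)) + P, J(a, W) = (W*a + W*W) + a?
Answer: -10455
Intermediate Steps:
J(a, W) = a + W² + W*a (J(a, W) = (W*a + W²) + a = (W² + W*a) + a = a + W² + W*a)
L(c, P) = c² + 2*P (L(c, P) = (P + (0 + c² + c*0)) + P = (P + (0 + c² + 0)) + P = (P + c²) + P = c² + 2*P)
L(7, v(-1, 3))*(-205) = (7² + 2*1)*(-205) = (49 + 2)*(-205) = 51*(-205) = -10455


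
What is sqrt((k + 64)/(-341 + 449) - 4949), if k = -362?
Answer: I*sqrt(1604370)/18 ≈ 70.369*I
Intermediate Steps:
sqrt((k + 64)/(-341 + 449) - 4949) = sqrt((-362 + 64)/(-341 + 449) - 4949) = sqrt(-298/108 - 4949) = sqrt(-298*1/108 - 4949) = sqrt(-149/54 - 4949) = sqrt(-267395/54) = I*sqrt(1604370)/18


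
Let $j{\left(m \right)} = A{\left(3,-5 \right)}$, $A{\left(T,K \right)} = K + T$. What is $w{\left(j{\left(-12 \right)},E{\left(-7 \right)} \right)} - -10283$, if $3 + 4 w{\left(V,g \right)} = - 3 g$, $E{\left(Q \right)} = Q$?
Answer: $\frac{20575}{2} \approx 10288.0$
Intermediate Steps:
$j{\left(m \right)} = -2$ ($j{\left(m \right)} = -5 + 3 = -2$)
$w{\left(V,g \right)} = - \frac{3}{4} - \frac{3 g}{4}$ ($w{\left(V,g \right)} = - \frac{3}{4} + \frac{\left(-3\right) g}{4} = - \frac{3}{4} - \frac{3 g}{4}$)
$w{\left(j{\left(-12 \right)},E{\left(-7 \right)} \right)} - -10283 = \left(- \frac{3}{4} - - \frac{21}{4}\right) - -10283 = \left(- \frac{3}{4} + \frac{21}{4}\right) + 10283 = \frac{9}{2} + 10283 = \frac{20575}{2}$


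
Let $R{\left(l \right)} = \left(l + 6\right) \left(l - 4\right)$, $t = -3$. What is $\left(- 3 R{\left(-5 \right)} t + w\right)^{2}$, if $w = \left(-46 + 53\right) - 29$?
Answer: $10609$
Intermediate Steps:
$w = -22$ ($w = 7 - 29 = -22$)
$R{\left(l \right)} = \left(-4 + l\right) \left(6 + l\right)$ ($R{\left(l \right)} = \left(6 + l\right) \left(-4 + l\right) = \left(-4 + l\right) \left(6 + l\right)$)
$\left(- 3 R{\left(-5 \right)} t + w\right)^{2} = \left(- 3 \left(-24 + \left(-5\right)^{2} + 2 \left(-5\right)\right) \left(-3\right) - 22\right)^{2} = \left(- 3 \left(-24 + 25 - 10\right) \left(-3\right) - 22\right)^{2} = \left(\left(-3\right) \left(-9\right) \left(-3\right) - 22\right)^{2} = \left(27 \left(-3\right) - 22\right)^{2} = \left(-81 - 22\right)^{2} = \left(-103\right)^{2} = 10609$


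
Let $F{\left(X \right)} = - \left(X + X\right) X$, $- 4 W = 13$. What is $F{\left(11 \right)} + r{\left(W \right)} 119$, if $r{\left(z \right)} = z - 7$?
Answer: $- \frac{5847}{4} \approx -1461.8$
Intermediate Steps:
$W = - \frac{13}{4}$ ($W = \left(- \frac{1}{4}\right) 13 = - \frac{13}{4} \approx -3.25$)
$F{\left(X \right)} = - 2 X^{2}$ ($F{\left(X \right)} = - 2 X X = - 2 X^{2}$)
$r{\left(z \right)} = -7 + z$
$F{\left(11 \right)} + r{\left(W \right)} 119 = - 2 \cdot 11^{2} + \left(-7 - \frac{13}{4}\right) 119 = \left(-2\right) 121 - \frac{4879}{4} = -242 - \frac{4879}{4} = - \frac{5847}{4}$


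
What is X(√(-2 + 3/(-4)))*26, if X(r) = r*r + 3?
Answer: 13/2 ≈ 6.5000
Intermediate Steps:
X(r) = 3 + r² (X(r) = r² + 3 = 3 + r²)
X(√(-2 + 3/(-4)))*26 = (3 + (√(-2 + 3/(-4)))²)*26 = (3 + (√(-2 + 3*(-¼)))²)*26 = (3 + (√(-2 - ¾))²)*26 = (3 + (√(-11/4))²)*26 = (3 + (I*√11/2)²)*26 = (3 - 11/4)*26 = (¼)*26 = 13/2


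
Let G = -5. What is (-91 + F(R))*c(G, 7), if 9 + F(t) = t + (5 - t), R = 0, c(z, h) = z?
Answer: 475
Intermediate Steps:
F(t) = -4 (F(t) = -9 + (t + (5 - t)) = -9 + 5 = -4)
(-91 + F(R))*c(G, 7) = (-91 - 4)*(-5) = -95*(-5) = 475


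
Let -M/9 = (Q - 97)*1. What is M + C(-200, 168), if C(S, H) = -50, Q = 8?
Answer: 751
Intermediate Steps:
M = 801 (M = -9*(8 - 97) = -(-801) = -9*(-89) = 801)
M + C(-200, 168) = 801 - 50 = 751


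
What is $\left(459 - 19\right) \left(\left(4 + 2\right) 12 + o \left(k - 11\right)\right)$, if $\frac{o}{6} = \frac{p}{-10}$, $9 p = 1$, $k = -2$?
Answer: $\frac{96184}{3} \approx 32061.0$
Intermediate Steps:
$p = \frac{1}{9}$ ($p = \frac{1}{9} \cdot 1 = \frac{1}{9} \approx 0.11111$)
$o = - \frac{1}{15}$ ($o = 6 \frac{1}{9 \left(-10\right)} = 6 \cdot \frac{1}{9} \left(- \frac{1}{10}\right) = 6 \left(- \frac{1}{90}\right) = - \frac{1}{15} \approx -0.066667$)
$\left(459 - 19\right) \left(\left(4 + 2\right) 12 + o \left(k - 11\right)\right) = \left(459 - 19\right) \left(\left(4 + 2\right) 12 - \frac{-2 - 11}{15}\right) = 440 \left(6 \cdot 12 - - \frac{13}{15}\right) = 440 \left(72 + \frac{13}{15}\right) = 440 \cdot \frac{1093}{15} = \frac{96184}{3}$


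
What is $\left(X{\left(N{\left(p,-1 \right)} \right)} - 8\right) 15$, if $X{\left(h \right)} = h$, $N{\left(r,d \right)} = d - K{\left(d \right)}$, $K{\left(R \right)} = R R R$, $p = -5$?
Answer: $-120$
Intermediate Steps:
$K{\left(R \right)} = R^{3}$ ($K{\left(R \right)} = R^{2} R = R^{3}$)
$N{\left(r,d \right)} = d - d^{3}$
$\left(X{\left(N{\left(p,-1 \right)} \right)} - 8\right) 15 = \left(\left(-1 - \left(-1\right)^{3}\right) - 8\right) 15 = \left(\left(-1 - -1\right) - 8\right) 15 = \left(\left(-1 + 1\right) - 8\right) 15 = \left(0 - 8\right) 15 = \left(-8\right) 15 = -120$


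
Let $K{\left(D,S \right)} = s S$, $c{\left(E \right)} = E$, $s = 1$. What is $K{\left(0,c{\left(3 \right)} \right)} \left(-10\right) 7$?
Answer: $-210$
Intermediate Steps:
$K{\left(D,S \right)} = S$ ($K{\left(D,S \right)} = 1 S = S$)
$K{\left(0,c{\left(3 \right)} \right)} \left(-10\right) 7 = 3 \left(-10\right) 7 = \left(-30\right) 7 = -210$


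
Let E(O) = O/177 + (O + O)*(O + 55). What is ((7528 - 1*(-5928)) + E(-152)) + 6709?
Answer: 8788429/177 ≈ 49652.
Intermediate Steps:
E(O) = O/177 + 2*O*(55 + O) (E(O) = O/177 + (2*O)*(55 + O) = O/177 + 2*O*(55 + O))
((7528 - 1*(-5928)) + E(-152)) + 6709 = ((7528 - 1*(-5928)) + (1/177)*(-152)*(19471 + 354*(-152))) + 6709 = ((7528 + 5928) + (1/177)*(-152)*(19471 - 53808)) + 6709 = (13456 + (1/177)*(-152)*(-34337)) + 6709 = (13456 + 5219224/177) + 6709 = 7600936/177 + 6709 = 8788429/177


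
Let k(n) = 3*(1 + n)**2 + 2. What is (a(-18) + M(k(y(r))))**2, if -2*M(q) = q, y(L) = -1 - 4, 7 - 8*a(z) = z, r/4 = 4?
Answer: 30625/64 ≈ 478.52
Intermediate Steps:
r = 16 (r = 4*4 = 16)
a(z) = 7/8 - z/8
y(L) = -5
k(n) = 2 + 3*(1 + n)**2
M(q) = -q/2
(a(-18) + M(k(y(r))))**2 = ((7/8 - 1/8*(-18)) - (2 + 3*(1 - 5)**2)/2)**2 = ((7/8 + 9/4) - (2 + 3*(-4)**2)/2)**2 = (25/8 - (2 + 3*16)/2)**2 = (25/8 - (2 + 48)/2)**2 = (25/8 - 1/2*50)**2 = (25/8 - 25)**2 = (-175/8)**2 = 30625/64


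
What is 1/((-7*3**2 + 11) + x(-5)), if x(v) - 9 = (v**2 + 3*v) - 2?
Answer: -1/35 ≈ -0.028571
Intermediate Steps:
x(v) = 7 + v**2 + 3*v (x(v) = 9 + ((v**2 + 3*v) - 2) = 9 + (-2 + v**2 + 3*v) = 7 + v**2 + 3*v)
1/((-7*3**2 + 11) + x(-5)) = 1/((-7*3**2 + 11) + (7 + (-5)**2 + 3*(-5))) = 1/((-7*9 + 11) + (7 + 25 - 15)) = 1/((-63 + 11) + 17) = 1/(-52 + 17) = 1/(-35) = -1/35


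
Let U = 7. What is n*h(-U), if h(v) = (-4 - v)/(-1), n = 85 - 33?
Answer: -156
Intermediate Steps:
n = 52
h(v) = 4 + v (h(v) = (-4 - v)*(-1) = 4 + v)
n*h(-U) = 52*(4 - 1*7) = 52*(4 - 7) = 52*(-3) = -156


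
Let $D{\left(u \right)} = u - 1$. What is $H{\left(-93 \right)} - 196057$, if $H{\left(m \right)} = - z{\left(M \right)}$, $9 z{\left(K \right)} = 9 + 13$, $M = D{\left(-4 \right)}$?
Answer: $- \frac{1764535}{9} \approx -1.9606 \cdot 10^{5}$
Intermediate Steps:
$D{\left(u \right)} = -1 + u$
$M = -5$ ($M = -1 - 4 = -5$)
$z{\left(K \right)} = \frac{22}{9}$ ($z{\left(K \right)} = \frac{9 + 13}{9} = \frac{1}{9} \cdot 22 = \frac{22}{9}$)
$H{\left(m \right)} = - \frac{22}{9}$ ($H{\left(m \right)} = \left(-1\right) \frac{22}{9} = - \frac{22}{9}$)
$H{\left(-93 \right)} - 196057 = - \frac{22}{9} - 196057 = - \frac{1764535}{9}$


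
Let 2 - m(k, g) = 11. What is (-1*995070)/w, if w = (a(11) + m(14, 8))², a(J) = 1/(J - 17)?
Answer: -7164504/605 ≈ -11842.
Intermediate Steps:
a(J) = 1/(-17 + J)
m(k, g) = -9 (m(k, g) = 2 - 1*11 = 2 - 11 = -9)
w = 3025/36 (w = (1/(-17 + 11) - 9)² = (1/(-6) - 9)² = (-⅙ - 9)² = (-55/6)² = 3025/36 ≈ 84.028)
(-1*995070)/w = (-1*995070)/(3025/36) = -995070*36/3025 = -7164504/605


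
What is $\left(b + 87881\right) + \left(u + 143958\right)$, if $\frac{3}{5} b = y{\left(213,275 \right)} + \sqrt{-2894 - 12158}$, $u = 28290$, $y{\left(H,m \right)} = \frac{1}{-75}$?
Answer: $\frac{11705804}{45} + \frac{10 i \sqrt{3763}}{3} \approx 2.6013 \cdot 10^{5} + 204.48 i$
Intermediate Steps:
$y{\left(H,m \right)} = - \frac{1}{75}$
$b = - \frac{1}{45} + \frac{10 i \sqrt{3763}}{3}$ ($b = \frac{5 \left(- \frac{1}{75} + \sqrt{-2894 - 12158}\right)}{3} = \frac{5 \left(- \frac{1}{75} + \sqrt{-15052}\right)}{3} = \frac{5 \left(- \frac{1}{75} + 2 i \sqrt{3763}\right)}{3} = - \frac{1}{45} + \frac{10 i \sqrt{3763}}{3} \approx -0.022222 + 204.48 i$)
$\left(b + 87881\right) + \left(u + 143958\right) = \left(\left(- \frac{1}{45} + \frac{10 i \sqrt{3763}}{3}\right) + 87881\right) + \left(28290 + 143958\right) = \left(\frac{3954644}{45} + \frac{10 i \sqrt{3763}}{3}\right) + 172248 = \frac{11705804}{45} + \frac{10 i \sqrt{3763}}{3}$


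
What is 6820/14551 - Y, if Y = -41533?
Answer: 604353503/14551 ≈ 41533.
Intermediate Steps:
6820/14551 - Y = 6820/14551 - 1*(-41533) = 6820*(1/14551) + 41533 = 6820/14551 + 41533 = 604353503/14551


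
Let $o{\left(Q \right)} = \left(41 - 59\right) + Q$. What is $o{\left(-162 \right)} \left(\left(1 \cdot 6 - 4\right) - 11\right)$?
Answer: $1620$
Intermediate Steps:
$o{\left(Q \right)} = -18 + Q$
$o{\left(-162 \right)} \left(\left(1 \cdot 6 - 4\right) - 11\right) = \left(-18 - 162\right) \left(\left(1 \cdot 6 - 4\right) - 11\right) = - 180 \left(\left(6 - 4\right) - 11\right) = - 180 \left(2 - 11\right) = \left(-180\right) \left(-9\right) = 1620$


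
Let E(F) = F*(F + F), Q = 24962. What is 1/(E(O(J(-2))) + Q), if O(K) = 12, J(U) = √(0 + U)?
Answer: 1/25250 ≈ 3.9604e-5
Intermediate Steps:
J(U) = √U
E(F) = 2*F² (E(F) = F*(2*F) = 2*F²)
1/(E(O(J(-2))) + Q) = 1/(2*12² + 24962) = 1/(2*144 + 24962) = 1/(288 + 24962) = 1/25250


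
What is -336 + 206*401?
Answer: 82270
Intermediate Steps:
-336 + 206*401 = -336 + 82606 = 82270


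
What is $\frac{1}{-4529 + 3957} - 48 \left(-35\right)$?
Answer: $\frac{960959}{572} \approx 1680.0$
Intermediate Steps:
$\frac{1}{-4529 + 3957} - 48 \left(-35\right) = \frac{1}{-572} - -1680 = - \frac{1}{572} + 1680 = \frac{960959}{572}$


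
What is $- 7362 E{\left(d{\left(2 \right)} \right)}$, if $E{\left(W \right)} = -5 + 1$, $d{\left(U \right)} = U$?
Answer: $29448$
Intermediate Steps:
$E{\left(W \right)} = -4$
$- 7362 E{\left(d{\left(2 \right)} \right)} = \left(-7362\right) \left(-4\right) = 29448$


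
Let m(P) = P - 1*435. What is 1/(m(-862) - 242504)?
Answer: -1/243801 ≈ -4.1017e-6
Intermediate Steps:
m(P) = -435 + P (m(P) = P - 435 = -435 + P)
1/(m(-862) - 242504) = 1/((-435 - 862) - 242504) = 1/(-1297 - 242504) = 1/(-243801) = -1/243801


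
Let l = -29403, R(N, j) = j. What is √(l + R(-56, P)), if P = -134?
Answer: I*√29537 ≈ 171.86*I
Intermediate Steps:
√(l + R(-56, P)) = √(-29403 - 134) = √(-29537) = I*√29537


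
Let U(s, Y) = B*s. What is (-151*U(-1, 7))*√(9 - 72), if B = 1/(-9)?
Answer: -151*I*√7/3 ≈ -133.17*I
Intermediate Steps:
B = -⅑ ≈ -0.11111
U(s, Y) = -s/9
(-151*U(-1, 7))*√(9 - 72) = (-(-151)*(-1)/9)*√(9 - 72) = (-151*⅑)*√(-63) = -151*I*√7/3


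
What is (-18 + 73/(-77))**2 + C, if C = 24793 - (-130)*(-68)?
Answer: 96714018/5929 ≈ 16312.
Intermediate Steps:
C = 15953 (C = 24793 - 1*8840 = 24793 - 8840 = 15953)
(-18 + 73/(-77))**2 + C = (-18 + 73/(-77))**2 + 15953 = (-18 + 73*(-1/77))**2 + 15953 = (-18 - 73/77)**2 + 15953 = (-1459/77)**2 + 15953 = 2128681/5929 + 15953 = 96714018/5929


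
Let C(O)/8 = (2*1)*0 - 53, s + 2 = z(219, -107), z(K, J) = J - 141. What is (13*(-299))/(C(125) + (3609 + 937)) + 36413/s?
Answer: -37766534/257625 ≈ -146.59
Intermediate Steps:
z(K, J) = -141 + J
s = -250 (s = -2 + (-141 - 107) = -2 - 248 = -250)
C(O) = -424 (C(O) = 8*((2*1)*0 - 53) = 8*(2*0 - 53) = 8*(0 - 53) = 8*(-53) = -424)
(13*(-299))/(C(125) + (3609 + 937)) + 36413/s = (13*(-299))/(-424 + (3609 + 937)) + 36413/(-250) = -3887/(-424 + 4546) + 36413*(-1/250) = -3887/4122 - 36413/250 = -37766534/257625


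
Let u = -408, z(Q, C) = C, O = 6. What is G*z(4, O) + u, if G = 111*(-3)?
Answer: -2406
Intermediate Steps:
G = -333
G*z(4, O) + u = -333*6 - 408 = -1998 - 408 = -2406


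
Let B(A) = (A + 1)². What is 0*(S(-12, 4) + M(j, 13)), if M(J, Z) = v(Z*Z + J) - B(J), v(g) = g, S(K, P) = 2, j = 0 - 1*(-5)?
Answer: 0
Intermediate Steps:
j = 5 (j = 0 + 5 = 5)
B(A) = (1 + A)²
M(J, Z) = J + Z² - (1 + J)² (M(J, Z) = (Z*Z + J) - (1 + J)² = (Z² + J) - (1 + J)² = (J + Z²) - (1 + J)² = J + Z² - (1 + J)²)
0*(S(-12, 4) + M(j, 13)) = 0*(2 + (5 + 13² - (1 + 5)²)) = 0*(2 + (5 + 169 - 1*6²)) = 0*(2 + (5 + 169 - 1*36)) = 0*(2 + (5 + 169 - 36)) = 0*(2 + 138) = 0*140 = 0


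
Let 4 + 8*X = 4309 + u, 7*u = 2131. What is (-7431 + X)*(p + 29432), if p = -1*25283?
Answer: -796338315/28 ≈ -2.8441e+7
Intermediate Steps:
u = 2131/7 (u = (⅐)*2131 = 2131/7 ≈ 304.43)
X = 16133/28 (X = -½ + (4309 + 2131/7)/8 = -½ + (⅛)*(32294/7) = -½ + 16147/28 = 16133/28 ≈ 576.18)
p = -25283
(-7431 + X)*(p + 29432) = (-7431 + 16133/28)*(-25283 + 29432) = -191935/28*4149 = -796338315/28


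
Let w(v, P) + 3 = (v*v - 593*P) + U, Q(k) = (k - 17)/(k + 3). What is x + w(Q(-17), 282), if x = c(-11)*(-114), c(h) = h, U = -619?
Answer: -8162817/49 ≈ -1.6659e+5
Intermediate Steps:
Q(k) = (-17 + k)/(3 + k)
w(v, P) = -622 + v² - 593*P (w(v, P) = -3 + ((v*v - 593*P) - 619) = -3 + ((v² - 593*P) - 619) = -3 + (-619 + v² - 593*P) = -622 + v² - 593*P)
x = 1254 (x = -11*(-114) = 1254)
x + w(Q(-17), 282) = 1254 + (-622 + ((-17 - 17)/(3 - 17))² - 593*282) = 1254 + (-622 + (-34/(-14))² - 167226) = 1254 + (-622 + (-1/14*(-34))² - 167226) = 1254 + (-622 + (17/7)² - 167226) = 1254 + (-622 + 289/49 - 167226) = 1254 - 8224263/49 = -8162817/49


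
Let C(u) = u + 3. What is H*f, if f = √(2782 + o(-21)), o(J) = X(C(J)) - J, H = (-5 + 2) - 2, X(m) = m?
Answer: -5*√2785 ≈ -263.87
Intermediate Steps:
C(u) = 3 + u
H = -5 (H = -3 - 2 = -5)
o(J) = 3 (o(J) = (3 + J) - J = 3)
f = √2785 (f = √(2782 + 3) = √2785 ≈ 52.773)
H*f = -5*√2785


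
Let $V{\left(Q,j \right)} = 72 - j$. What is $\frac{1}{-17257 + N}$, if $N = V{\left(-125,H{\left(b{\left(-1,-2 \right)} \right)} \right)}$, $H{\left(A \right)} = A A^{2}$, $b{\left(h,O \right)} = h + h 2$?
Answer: $- \frac{1}{17158} \approx -5.8282 \cdot 10^{-5}$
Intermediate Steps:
$b{\left(h,O \right)} = 3 h$ ($b{\left(h,O \right)} = h + 2 h = 3 h$)
$H{\left(A \right)} = A^{3}$
$N = 99$ ($N = 72 - \left(3 \left(-1\right)\right)^{3} = 72 - \left(-3\right)^{3} = 72 - -27 = 72 + 27 = 99$)
$\frac{1}{-17257 + N} = \frac{1}{-17257 + 99} = \frac{1}{-17158} = - \frac{1}{17158}$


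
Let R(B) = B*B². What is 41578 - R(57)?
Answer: -143615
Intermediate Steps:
R(B) = B³
41578 - R(57) = 41578 - 1*57³ = 41578 - 1*185193 = 41578 - 185193 = -143615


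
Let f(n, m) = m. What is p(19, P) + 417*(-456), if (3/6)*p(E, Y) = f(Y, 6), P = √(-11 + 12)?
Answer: -190140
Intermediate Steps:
P = 1 (P = √1 = 1)
p(E, Y) = 12 (p(E, Y) = 2*6 = 12)
p(19, P) + 417*(-456) = 12 + 417*(-456) = 12 - 190152 = -190140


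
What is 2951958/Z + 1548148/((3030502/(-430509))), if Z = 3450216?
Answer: -191627599964716733/871323874036 ≈ -2.1993e+5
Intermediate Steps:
2951958/Z + 1548148/((3030502/(-430509))) = 2951958/3450216 + 1548148/((3030502/(-430509))) = 2951958*(1/3450216) + 1548148/((3030502*(-1/430509))) = 491993/575036 + 1548148/(-3030502/430509) = 491993/575036 + 1548148*(-430509/3030502) = 491993/575036 - 333245823666/1515251 = -191627599964716733/871323874036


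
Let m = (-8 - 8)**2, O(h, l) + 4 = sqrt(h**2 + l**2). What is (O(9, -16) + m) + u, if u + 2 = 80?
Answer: 330 + sqrt(337) ≈ 348.36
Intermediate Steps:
O(h, l) = -4 + sqrt(h**2 + l**2)
u = 78 (u = -2 + 80 = 78)
m = 256 (m = (-16)**2 = 256)
(O(9, -16) + m) + u = ((-4 + sqrt(9**2 + (-16)**2)) + 256) + 78 = ((-4 + sqrt(81 + 256)) + 256) + 78 = ((-4 + sqrt(337)) + 256) + 78 = (252 + sqrt(337)) + 78 = 330 + sqrt(337)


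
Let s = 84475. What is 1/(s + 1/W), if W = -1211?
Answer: 1211/102299224 ≈ 1.1838e-5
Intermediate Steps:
1/(s + 1/W) = 1/(84475 + 1/(-1211)) = 1/(84475 - 1/1211) = 1/(102299224/1211) = 1211/102299224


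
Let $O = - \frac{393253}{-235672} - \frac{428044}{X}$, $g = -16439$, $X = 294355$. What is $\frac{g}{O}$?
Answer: $- \frac{1140393675614840}{14878001247} \approx -76650.0$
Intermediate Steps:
$O = \frac{14878001247}{69371231560}$ ($O = - \frac{393253}{-235672} - \frac{428044}{294355} = \left(-393253\right) \left(- \frac{1}{235672}\right) - \frac{428044}{294355} = \frac{393253}{235672} - \frac{428044}{294355} = \frac{14878001247}{69371231560} \approx 0.21447$)
$\frac{g}{O} = - \frac{16439}{\frac{14878001247}{69371231560}} = \left(-16439\right) \frac{69371231560}{14878001247} = - \frac{1140393675614840}{14878001247}$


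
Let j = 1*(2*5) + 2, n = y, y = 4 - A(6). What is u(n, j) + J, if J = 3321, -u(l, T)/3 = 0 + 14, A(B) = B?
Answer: 3279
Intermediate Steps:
y = -2 (y = 4 - 1*6 = 4 - 6 = -2)
n = -2
j = 12 (j = 1*10 + 2 = 10 + 2 = 12)
u(l, T) = -42 (u(l, T) = -3*(0 + 14) = -3*14 = -42)
u(n, j) + J = -42 + 3321 = 3279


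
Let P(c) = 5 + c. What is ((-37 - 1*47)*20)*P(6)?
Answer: -18480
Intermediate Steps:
((-37 - 1*47)*20)*P(6) = ((-37 - 1*47)*20)*(5 + 6) = ((-37 - 47)*20)*11 = -84*20*11 = -1680*11 = -18480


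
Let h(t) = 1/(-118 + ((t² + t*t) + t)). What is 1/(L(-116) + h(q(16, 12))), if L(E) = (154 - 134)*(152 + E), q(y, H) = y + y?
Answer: 1962/1412641 ≈ 0.0013889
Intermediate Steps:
q(y, H) = 2*y
L(E) = 3040 + 20*E (L(E) = 20*(152 + E) = 3040 + 20*E)
h(t) = 1/(-118 + t + 2*t²) (h(t) = 1/(-118 + ((t² + t²) + t)) = 1/(-118 + (2*t² + t)) = 1/(-118 + (t + 2*t²)) = 1/(-118 + t + 2*t²))
1/(L(-116) + h(q(16, 12))) = 1/((3040 + 20*(-116)) + 1/(-118 + 2*16 + 2*(2*16)²)) = 1/((3040 - 2320) + 1/(-118 + 32 + 2*32²)) = 1/(720 + 1/(-118 + 32 + 2*1024)) = 1/(720 + 1/(-118 + 32 + 2048)) = 1/(720 + 1/1962) = 1/(1412641/1962) = 1962/1412641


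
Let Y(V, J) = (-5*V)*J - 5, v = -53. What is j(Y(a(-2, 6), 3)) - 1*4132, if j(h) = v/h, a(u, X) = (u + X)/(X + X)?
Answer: -41267/10 ≈ -4126.7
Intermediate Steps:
a(u, X) = (X + u)/(2*X) (a(u, X) = (X + u)/((2*X)) = (X + u)*(1/(2*X)) = (X + u)/(2*X))
Y(V, J) = -5 - 5*J*V (Y(V, J) = -5*J*V - 5 = -5 - 5*J*V)
j(h) = -53/h
j(Y(a(-2, 6), 3)) - 1*4132 = -53/(-5 - 5*3*(½)*(6 - 2)/6) - 1*4132 = -53/(-5 - 5*3*(½)*(⅙)*4) - 4132 = -53/(-5 - 5*3*⅓) - 4132 = -53/(-5 - 5) - 4132 = -53/(-10) - 4132 = -53*(-⅒) - 4132 = 53/10 - 4132 = -41267/10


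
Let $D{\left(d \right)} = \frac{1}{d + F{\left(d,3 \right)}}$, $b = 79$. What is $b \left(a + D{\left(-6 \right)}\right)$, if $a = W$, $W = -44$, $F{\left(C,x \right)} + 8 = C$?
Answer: $- \frac{69599}{20} \approx -3479.9$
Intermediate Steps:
$F{\left(C,x \right)} = -8 + C$
$D{\left(d \right)} = \frac{1}{-8 + 2 d}$ ($D{\left(d \right)} = \frac{1}{d + \left(-8 + d\right)} = \frac{1}{-8 + 2 d}$)
$a = -44$
$b \left(a + D{\left(-6 \right)}\right) = 79 \left(-44 + \frac{1}{2 \left(-4 - 6\right)}\right) = 79 \left(-44 + \frac{1}{2 \left(-10\right)}\right) = 79 \left(-44 + \frac{1}{2} \left(- \frac{1}{10}\right)\right) = 79 \left(-44 - \frac{1}{20}\right) = 79 \left(- \frac{881}{20}\right) = - \frac{69599}{20}$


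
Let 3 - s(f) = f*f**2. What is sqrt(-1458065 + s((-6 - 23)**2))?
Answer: 3*I*sqrt(66253487) ≈ 24419.0*I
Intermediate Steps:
s(f) = 3 - f**3 (s(f) = 3 - f*f**2 = 3 - f**3)
sqrt(-1458065 + s((-6 - 23)**2)) = sqrt(-1458065 + (3 - ((-6 - 23)**2)**3)) = sqrt(-1458065 + (3 - ((-29)**2)**3)) = sqrt(-1458065 + (3 - 1*841**3)) = sqrt(-1458065 + (3 - 1*594823321)) = sqrt(-1458065 + (3 - 594823321)) = sqrt(-1458065 - 594823318) = sqrt(-596281383) = 3*I*sqrt(66253487)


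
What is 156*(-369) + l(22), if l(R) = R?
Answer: -57542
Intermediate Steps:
156*(-369) + l(22) = 156*(-369) + 22 = -57564 + 22 = -57542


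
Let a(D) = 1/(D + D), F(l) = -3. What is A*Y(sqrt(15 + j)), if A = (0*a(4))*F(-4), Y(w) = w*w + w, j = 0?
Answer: 0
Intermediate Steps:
a(D) = 1/(2*D)
Y(w) = w + w**2 (Y(w) = w**2 + w = w + w**2)
A = 0 (A = (0*((1/2)/4))*(-3) = (0*((1/2)*(1/4)))*(-3) = (0*(1/8))*(-3) = 0*(-3) = 0)
A*Y(sqrt(15 + j)) = 0*(sqrt(15 + 0)*(1 + sqrt(15 + 0))) = 0*(sqrt(15)*(1 + sqrt(15))) = 0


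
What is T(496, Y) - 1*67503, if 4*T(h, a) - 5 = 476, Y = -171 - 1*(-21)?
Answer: -269531/4 ≈ -67383.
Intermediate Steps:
Y = -150 (Y = -171 + 21 = -150)
T(h, a) = 481/4 (T(h, a) = 5/4 + (¼)*476 = 5/4 + 119 = 481/4)
T(496, Y) - 1*67503 = 481/4 - 1*67503 = 481/4 - 67503 = -269531/4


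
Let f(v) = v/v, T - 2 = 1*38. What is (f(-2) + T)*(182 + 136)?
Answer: 13038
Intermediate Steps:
T = 40 (T = 2 + 1*38 = 2 + 38 = 40)
f(v) = 1
(f(-2) + T)*(182 + 136) = (1 + 40)*(182 + 136) = 41*318 = 13038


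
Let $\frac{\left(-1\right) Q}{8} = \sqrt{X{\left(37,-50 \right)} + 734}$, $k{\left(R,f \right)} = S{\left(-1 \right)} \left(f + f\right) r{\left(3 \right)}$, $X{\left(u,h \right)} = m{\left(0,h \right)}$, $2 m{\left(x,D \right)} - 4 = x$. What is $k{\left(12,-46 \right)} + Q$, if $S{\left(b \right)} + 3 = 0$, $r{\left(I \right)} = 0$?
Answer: $- 32 \sqrt{46} \approx -217.03$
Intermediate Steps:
$m{\left(x,D \right)} = 2 + \frac{x}{2}$
$X{\left(u,h \right)} = 2$ ($X{\left(u,h \right)} = 2 + \frac{1}{2} \cdot 0 = 2 + 0 = 2$)
$S{\left(b \right)} = -3$ ($S{\left(b \right)} = -3 + 0 = -3$)
$k{\left(R,f \right)} = 0$ ($k{\left(R,f \right)} = - 3 \left(f + f\right) 0 = - 3 \cdot 2 f 0 = - 6 f 0 = 0$)
$Q = - 32 \sqrt{46}$ ($Q = - 8 \sqrt{2 + 734} = - 8 \sqrt{736} = - 8 \cdot 4 \sqrt{46} = - 32 \sqrt{46} \approx -217.03$)
$k{\left(12,-46 \right)} + Q = 0 - 32 \sqrt{46} = - 32 \sqrt{46}$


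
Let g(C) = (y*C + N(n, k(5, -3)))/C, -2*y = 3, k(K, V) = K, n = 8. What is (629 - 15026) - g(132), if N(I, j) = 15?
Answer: -633407/44 ≈ -14396.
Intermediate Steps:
y = -3/2 (y = -1/2*3 = -3/2 ≈ -1.5000)
g(C) = (15 - 3*C/2)/C (g(C) = (-3*C/2 + 15)/C = (15 - 3*C/2)/C)
(629 - 15026) - g(132) = (629 - 15026) - (-3/2 + 15/132) = -14397 - (-3/2 + 15*(1/132)) = -14397 - (-3/2 + 5/44) = -14397 - 1*(-61/44) = -14397 + 61/44 = -633407/44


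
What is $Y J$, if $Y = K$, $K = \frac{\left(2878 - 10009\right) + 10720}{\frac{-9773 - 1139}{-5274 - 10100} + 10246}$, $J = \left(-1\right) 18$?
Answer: $- \frac{82765929}{13127743} \approx -6.3047$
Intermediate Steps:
$J = -18$
$K = \frac{27588643}{78766458}$ ($K = \frac{\left(2878 - 10009\right) + 10720}{- \frac{10912}{-15374} + 10246} = \frac{-7131 + 10720}{\left(-10912\right) \left(- \frac{1}{15374}\right) + 10246} = \frac{3589}{\frac{5456}{7687} + 10246} = \frac{3589}{\frac{78766458}{7687}} = 3589 \cdot \frac{7687}{78766458} = \frac{27588643}{78766458} \approx 0.35026$)
$Y = \frac{27588643}{78766458} \approx 0.35026$
$Y J = \frac{27588643}{78766458} \left(-18\right) = - \frac{82765929}{13127743}$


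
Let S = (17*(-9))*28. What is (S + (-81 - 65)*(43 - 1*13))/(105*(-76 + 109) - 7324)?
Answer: 8664/3859 ≈ 2.2451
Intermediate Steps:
S = -4284 (S = -153*28 = -4284)
(S + (-81 - 65)*(43 - 1*13))/(105*(-76 + 109) - 7324) = (-4284 + (-81 - 65)*(43 - 1*13))/(105*(-76 + 109) - 7324) = (-4284 - 146*(43 - 13))/(105*33 - 7324) = (-4284 - 146*30)/(3465 - 7324) = (-4284 - 4380)/(-3859) = -8664*(-1/3859) = 8664/3859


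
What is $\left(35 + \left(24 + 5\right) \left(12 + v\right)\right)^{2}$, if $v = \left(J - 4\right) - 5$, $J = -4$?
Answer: $36$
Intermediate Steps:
$v = -13$ ($v = \left(-4 - 4\right) - 5 = -8 - 5 = -13$)
$\left(35 + \left(24 + 5\right) \left(12 + v\right)\right)^{2} = \left(35 + \left(24 + 5\right) \left(12 - 13\right)\right)^{2} = \left(35 + 29 \left(-1\right)\right)^{2} = \left(35 - 29\right)^{2} = 6^{2} = 36$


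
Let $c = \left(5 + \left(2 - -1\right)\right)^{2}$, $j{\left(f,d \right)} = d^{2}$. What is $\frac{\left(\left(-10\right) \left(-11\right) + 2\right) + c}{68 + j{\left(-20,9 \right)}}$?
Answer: $\frac{176}{149} \approx 1.1812$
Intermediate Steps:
$c = 64$ ($c = \left(5 + \left(2 + 1\right)\right)^{2} = \left(5 + 3\right)^{2} = 8^{2} = 64$)
$\frac{\left(\left(-10\right) \left(-11\right) + 2\right) + c}{68 + j{\left(-20,9 \right)}} = \frac{\left(\left(-10\right) \left(-11\right) + 2\right) + 64}{68 + 9^{2}} = \frac{\left(110 + 2\right) + 64}{68 + 81} = \frac{112 + 64}{149} = 176 \cdot \frac{1}{149} = \frac{176}{149}$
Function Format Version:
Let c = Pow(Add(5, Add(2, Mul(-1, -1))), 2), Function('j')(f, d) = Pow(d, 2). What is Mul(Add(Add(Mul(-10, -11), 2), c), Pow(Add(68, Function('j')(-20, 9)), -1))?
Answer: Rational(176, 149) ≈ 1.1812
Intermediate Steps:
c = 64 (c = Pow(Add(5, Add(2, 1)), 2) = Pow(Add(5, 3), 2) = Pow(8, 2) = 64)
Mul(Add(Add(Mul(-10, -11), 2), c), Pow(Add(68, Function('j')(-20, 9)), -1)) = Mul(Add(Add(Mul(-10, -11), 2), 64), Pow(Add(68, Pow(9, 2)), -1)) = Mul(Add(Add(110, 2), 64), Pow(Add(68, 81), -1)) = Mul(Add(112, 64), Pow(149, -1)) = Mul(176, Rational(1, 149)) = Rational(176, 149)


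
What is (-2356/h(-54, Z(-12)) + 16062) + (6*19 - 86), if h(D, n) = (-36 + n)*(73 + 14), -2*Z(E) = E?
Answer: 20998628/1305 ≈ 16091.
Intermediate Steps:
Z(E) = -E/2
h(D, n) = -3132 + 87*n (h(D, n) = (-36 + n)*87 = -3132 + 87*n)
(-2356/h(-54, Z(-12)) + 16062) + (6*19 - 86) = (-2356/(-3132 + 87*(-½*(-12))) + 16062) + (6*19 - 86) = (-2356/(-3132 + 87*6) + 16062) + (114 - 86) = (-2356/(-3132 + 522) + 16062) + 28 = (-2356/(-2610) + 16062) + 28 = (-2356*(-1/2610) + 16062) + 28 = (1178/1305 + 16062) + 28 = 20962088/1305 + 28 = 20998628/1305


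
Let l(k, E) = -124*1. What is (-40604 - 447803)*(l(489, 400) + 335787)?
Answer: -163940158841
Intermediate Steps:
l(k, E) = -124
(-40604 - 447803)*(l(489, 400) + 335787) = (-40604 - 447803)*(-124 + 335787) = -488407*335663 = -163940158841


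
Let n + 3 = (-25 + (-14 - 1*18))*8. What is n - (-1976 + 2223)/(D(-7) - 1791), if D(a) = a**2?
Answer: -61487/134 ≈ -458.86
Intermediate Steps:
n = -459 (n = -3 + (-25 + (-14 - 1*18))*8 = -3 + (-25 + (-14 - 18))*8 = -3 + (-25 - 32)*8 = -3 - 57*8 = -3 - 456 = -459)
n - (-1976 + 2223)/(D(-7) - 1791) = -459 - (-1976 + 2223)/((-7)**2 - 1791) = -459 - 247/(49 - 1791) = -459 - 247/(-1742) = -459 - 247*(-1)/1742 = -459 - 1*(-19/134) = -459 + 19/134 = -61487/134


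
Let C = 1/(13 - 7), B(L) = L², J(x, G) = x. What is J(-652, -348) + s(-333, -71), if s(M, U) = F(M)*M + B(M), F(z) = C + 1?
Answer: 219697/2 ≈ 1.0985e+5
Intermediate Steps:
C = ⅙ (C = 1/6 = ⅙ ≈ 0.16667)
F(z) = 7/6 (F(z) = ⅙ + 1 = 7/6)
s(M, U) = M² + 7*M/6 (s(M, U) = 7*M/6 + M² = M² + 7*M/6)
J(-652, -348) + s(-333, -71) = -652 + (⅙)*(-333)*(7 + 6*(-333)) = -652 + (⅙)*(-333)*(7 - 1998) = -652 + (⅙)*(-333)*(-1991) = -652 + 221001/2 = 219697/2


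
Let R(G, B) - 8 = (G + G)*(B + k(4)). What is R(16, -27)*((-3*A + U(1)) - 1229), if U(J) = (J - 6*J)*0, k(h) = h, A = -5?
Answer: 883792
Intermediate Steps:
R(G, B) = 8 + 2*G*(4 + B) (R(G, B) = 8 + (G + G)*(B + 4) = 8 + (2*G)*(4 + B) = 8 + 2*G*(4 + B))
U(J) = 0 (U(J) = (J - 6*J)*0 = -5*J*0 = 0)
R(16, -27)*((-3*A + U(1)) - 1229) = (8 + 8*16 + 2*(-27)*16)*((-3*(-5) + 0) - 1229) = (8 + 128 - 864)*((15 + 0) - 1229) = -728*(15 - 1229) = -728*(-1214) = 883792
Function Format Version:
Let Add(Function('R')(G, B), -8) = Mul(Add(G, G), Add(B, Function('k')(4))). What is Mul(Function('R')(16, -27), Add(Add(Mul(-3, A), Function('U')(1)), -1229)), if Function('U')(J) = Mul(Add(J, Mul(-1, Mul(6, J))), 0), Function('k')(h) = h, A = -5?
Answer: 883792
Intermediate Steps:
Function('R')(G, B) = Add(8, Mul(2, G, Add(4, B))) (Function('R')(G, B) = Add(8, Mul(Add(G, G), Add(B, 4))) = Add(8, Mul(Mul(2, G), Add(4, B))) = Add(8, Mul(2, G, Add(4, B))))
Function('U')(J) = 0 (Function('U')(J) = Mul(Add(J, Mul(-6, J)), 0) = Mul(Mul(-5, J), 0) = 0)
Mul(Function('R')(16, -27), Add(Add(Mul(-3, A), Function('U')(1)), -1229)) = Mul(Add(8, Mul(8, 16), Mul(2, -27, 16)), Add(Add(Mul(-3, -5), 0), -1229)) = Mul(Add(8, 128, -864), Add(Add(15, 0), -1229)) = Mul(-728, Add(15, -1229)) = Mul(-728, -1214) = 883792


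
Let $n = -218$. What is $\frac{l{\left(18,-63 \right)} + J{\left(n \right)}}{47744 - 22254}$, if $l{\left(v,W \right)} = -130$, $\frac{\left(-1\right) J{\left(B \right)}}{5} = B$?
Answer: $\frac{96}{2549} \approx 0.037662$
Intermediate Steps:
$J{\left(B \right)} = - 5 B$
$\frac{l{\left(18,-63 \right)} + J{\left(n \right)}}{47744 - 22254} = \frac{-130 - -1090}{47744 - 22254} = \frac{-130 + 1090}{25490} = 960 \cdot \frac{1}{25490} = \frac{96}{2549}$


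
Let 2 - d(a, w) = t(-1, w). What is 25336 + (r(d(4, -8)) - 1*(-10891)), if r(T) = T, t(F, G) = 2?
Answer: 36227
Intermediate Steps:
d(a, w) = 0 (d(a, w) = 2 - 1*2 = 2 - 2 = 0)
25336 + (r(d(4, -8)) - 1*(-10891)) = 25336 + (0 - 1*(-10891)) = 25336 + (0 + 10891) = 25336 + 10891 = 36227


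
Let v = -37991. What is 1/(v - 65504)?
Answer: -1/103495 ≈ -9.6623e-6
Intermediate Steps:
1/(v - 65504) = 1/(-37991 - 65504) = 1/(-103495) = -1/103495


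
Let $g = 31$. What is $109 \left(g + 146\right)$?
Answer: $19293$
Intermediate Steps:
$109 \left(g + 146\right) = 109 \left(31 + 146\right) = 109 \cdot 177 = 19293$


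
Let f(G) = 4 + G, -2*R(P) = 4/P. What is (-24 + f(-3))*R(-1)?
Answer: -46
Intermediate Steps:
R(P) = -2/P
(-24 + f(-3))*R(-1) = (-24 + (4 - 3))*(-2/(-1)) = (-24 + 1)*(-2*(-1)) = -23*2 = -46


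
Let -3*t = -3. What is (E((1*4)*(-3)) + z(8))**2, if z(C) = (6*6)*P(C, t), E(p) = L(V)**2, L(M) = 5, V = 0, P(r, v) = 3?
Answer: 17689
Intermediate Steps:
t = 1 (t = -1/3*(-3) = 1)
E(p) = 25 (E(p) = 5**2 = 25)
z(C) = 108 (z(C) = (6*6)*3 = 36*3 = 108)
(E((1*4)*(-3)) + z(8))**2 = (25 + 108)**2 = 133**2 = 17689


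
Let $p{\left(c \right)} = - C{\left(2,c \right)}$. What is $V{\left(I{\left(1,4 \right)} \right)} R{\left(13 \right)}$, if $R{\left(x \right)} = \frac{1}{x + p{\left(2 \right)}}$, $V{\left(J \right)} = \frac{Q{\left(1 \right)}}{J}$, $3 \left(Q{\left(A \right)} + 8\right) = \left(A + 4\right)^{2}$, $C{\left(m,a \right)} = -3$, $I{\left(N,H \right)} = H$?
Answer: $\frac{1}{192} \approx 0.0052083$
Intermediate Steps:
$Q{\left(A \right)} = -8 + \frac{\left(4 + A\right)^{2}}{3}$ ($Q{\left(A \right)} = -8 + \frac{\left(A + 4\right)^{2}}{3} = -8 + \frac{\left(4 + A\right)^{2}}{3}$)
$p{\left(c \right)} = 3$ ($p{\left(c \right)} = \left(-1\right) \left(-3\right) = 3$)
$V{\left(J \right)} = \frac{1}{3 J}$ ($V{\left(J \right)} = \frac{-8 + \frac{\left(4 + 1\right)^{2}}{3}}{J} = \frac{-8 + \frac{5^{2}}{3}}{J} = \frac{-8 + \frac{1}{3} \cdot 25}{J} = \frac{-8 + \frac{25}{3}}{J} = \frac{1}{3 J}$)
$R{\left(x \right)} = \frac{1}{3 + x}$ ($R{\left(x \right)} = \frac{1}{x + 3} = \frac{1}{3 + x}$)
$V{\left(I{\left(1,4 \right)} \right)} R{\left(13 \right)} = \frac{\frac{1}{3} \cdot \frac{1}{4}}{3 + 13} = \frac{\frac{1}{3} \cdot \frac{1}{4}}{16} = \frac{1}{12} \cdot \frac{1}{16} = \frac{1}{192}$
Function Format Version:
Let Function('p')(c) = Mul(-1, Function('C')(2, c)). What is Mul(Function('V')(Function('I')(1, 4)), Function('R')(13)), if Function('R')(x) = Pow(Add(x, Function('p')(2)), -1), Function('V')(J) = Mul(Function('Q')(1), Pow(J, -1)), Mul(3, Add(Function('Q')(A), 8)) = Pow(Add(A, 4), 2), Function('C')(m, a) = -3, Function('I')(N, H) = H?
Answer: Rational(1, 192) ≈ 0.0052083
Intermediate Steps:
Function('Q')(A) = Add(-8, Mul(Rational(1, 3), Pow(Add(4, A), 2))) (Function('Q')(A) = Add(-8, Mul(Rational(1, 3), Pow(Add(A, 4), 2))) = Add(-8, Mul(Rational(1, 3), Pow(Add(4, A), 2))))
Function('p')(c) = 3 (Function('p')(c) = Mul(-1, -3) = 3)
Function('V')(J) = Mul(Rational(1, 3), Pow(J, -1)) (Function('V')(J) = Mul(Add(-8, Mul(Rational(1, 3), Pow(Add(4, 1), 2))), Pow(J, -1)) = Mul(Add(-8, Mul(Rational(1, 3), Pow(5, 2))), Pow(J, -1)) = Mul(Add(-8, Mul(Rational(1, 3), 25)), Pow(J, -1)) = Mul(Add(-8, Rational(25, 3)), Pow(J, -1)) = Mul(Rational(1, 3), Pow(J, -1)))
Function('R')(x) = Pow(Add(3, x), -1) (Function('R')(x) = Pow(Add(x, 3), -1) = Pow(Add(3, x), -1))
Mul(Function('V')(Function('I')(1, 4)), Function('R')(13)) = Mul(Mul(Rational(1, 3), Pow(4, -1)), Pow(Add(3, 13), -1)) = Mul(Mul(Rational(1, 3), Rational(1, 4)), Pow(16, -1)) = Mul(Rational(1, 12), Rational(1, 16)) = Rational(1, 192)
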